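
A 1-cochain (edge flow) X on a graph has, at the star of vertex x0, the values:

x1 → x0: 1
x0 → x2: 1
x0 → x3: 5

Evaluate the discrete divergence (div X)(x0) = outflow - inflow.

Divergence = sum of outgoing flows = (-1) + 1 + 5 = 5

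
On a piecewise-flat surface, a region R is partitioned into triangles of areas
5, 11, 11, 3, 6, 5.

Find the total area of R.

5 + 11 + 11 + 3 + 6 + 5 = 41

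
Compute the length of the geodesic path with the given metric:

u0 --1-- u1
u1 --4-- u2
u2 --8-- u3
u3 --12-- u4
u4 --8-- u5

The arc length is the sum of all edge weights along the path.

Arc length = 1 + 4 + 8 + 12 + 8 = 33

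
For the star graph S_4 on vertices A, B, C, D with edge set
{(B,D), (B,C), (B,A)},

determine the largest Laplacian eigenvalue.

The star S_4 is the complete bipartite graph K_{1,3} (one hub of degree 3, 3 leaves of degree 1). The Laplacian spectrum of K_{p,q} is 0, p (multiplicity q−1), q (multiplicity p−1), p+q. With p = 1, q = 3: 0 once, 1 with multiplicity 2, and 4 once. (Check: trace L = sum of degrees = 6 = 2·1 + 4.)
Laplacian eigenvalues: [0.0, 1.0, 1.0, 4.0]. Largest eigenvalue (spectral radius) = 4.0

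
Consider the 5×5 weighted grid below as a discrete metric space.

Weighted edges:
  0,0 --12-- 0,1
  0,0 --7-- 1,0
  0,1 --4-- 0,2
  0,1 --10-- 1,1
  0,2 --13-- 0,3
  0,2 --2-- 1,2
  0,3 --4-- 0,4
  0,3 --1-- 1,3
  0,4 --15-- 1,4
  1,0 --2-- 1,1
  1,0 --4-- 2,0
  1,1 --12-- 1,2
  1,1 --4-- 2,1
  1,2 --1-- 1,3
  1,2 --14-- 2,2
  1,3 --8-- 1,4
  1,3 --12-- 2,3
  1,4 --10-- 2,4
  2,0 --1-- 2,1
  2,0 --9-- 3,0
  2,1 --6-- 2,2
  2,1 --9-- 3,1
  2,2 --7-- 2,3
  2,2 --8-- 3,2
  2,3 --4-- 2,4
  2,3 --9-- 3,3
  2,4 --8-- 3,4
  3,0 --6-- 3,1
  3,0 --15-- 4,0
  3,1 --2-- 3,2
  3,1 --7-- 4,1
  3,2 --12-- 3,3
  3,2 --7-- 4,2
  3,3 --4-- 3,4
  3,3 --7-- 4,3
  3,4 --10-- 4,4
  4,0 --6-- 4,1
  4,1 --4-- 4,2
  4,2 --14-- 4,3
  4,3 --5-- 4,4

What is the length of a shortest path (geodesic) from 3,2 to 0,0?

Shortest path: 3,2 → 3,1 → 2,1 → 2,0 → 1,0 → 0,0, total weight = 23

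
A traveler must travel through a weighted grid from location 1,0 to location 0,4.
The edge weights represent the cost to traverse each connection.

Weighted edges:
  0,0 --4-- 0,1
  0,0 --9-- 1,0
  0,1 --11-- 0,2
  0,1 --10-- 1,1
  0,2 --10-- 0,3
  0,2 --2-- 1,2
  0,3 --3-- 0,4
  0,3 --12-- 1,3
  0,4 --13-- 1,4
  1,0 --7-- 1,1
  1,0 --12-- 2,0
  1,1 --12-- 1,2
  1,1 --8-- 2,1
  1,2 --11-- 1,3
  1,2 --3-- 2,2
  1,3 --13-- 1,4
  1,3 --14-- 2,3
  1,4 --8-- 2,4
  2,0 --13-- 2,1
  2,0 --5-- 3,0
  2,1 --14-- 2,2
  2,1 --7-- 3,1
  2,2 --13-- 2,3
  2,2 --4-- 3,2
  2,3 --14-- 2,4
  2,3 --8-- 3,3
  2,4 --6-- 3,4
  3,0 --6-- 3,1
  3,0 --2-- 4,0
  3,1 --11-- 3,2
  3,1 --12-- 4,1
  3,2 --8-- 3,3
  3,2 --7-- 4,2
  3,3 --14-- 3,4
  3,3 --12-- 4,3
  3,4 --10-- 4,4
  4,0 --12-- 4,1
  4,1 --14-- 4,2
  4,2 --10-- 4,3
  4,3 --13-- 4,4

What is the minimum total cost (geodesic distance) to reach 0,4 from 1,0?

Shortest path: 1,0 → 1,1 → 1,2 → 0,2 → 0,3 → 0,4, total weight = 34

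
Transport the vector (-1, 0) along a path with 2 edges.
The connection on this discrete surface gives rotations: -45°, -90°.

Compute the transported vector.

Total rotation: (-45°) + (-90°) = -135°. Final vector: (0.7071, 0.7071)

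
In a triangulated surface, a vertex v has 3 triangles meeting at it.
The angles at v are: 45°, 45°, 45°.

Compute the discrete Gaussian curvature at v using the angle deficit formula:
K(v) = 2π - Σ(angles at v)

Sum of angles = 135°. K = 360° - 135° = 225°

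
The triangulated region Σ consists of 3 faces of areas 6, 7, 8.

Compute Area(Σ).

6 + 7 + 8 = 21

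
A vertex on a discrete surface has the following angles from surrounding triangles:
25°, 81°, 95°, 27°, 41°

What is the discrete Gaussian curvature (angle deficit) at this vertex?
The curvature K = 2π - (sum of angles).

Sum of angles = 269°. K = 360° - 269° = 91° = 91π/180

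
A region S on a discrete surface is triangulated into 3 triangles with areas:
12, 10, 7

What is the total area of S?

12 + 10 + 7 = 29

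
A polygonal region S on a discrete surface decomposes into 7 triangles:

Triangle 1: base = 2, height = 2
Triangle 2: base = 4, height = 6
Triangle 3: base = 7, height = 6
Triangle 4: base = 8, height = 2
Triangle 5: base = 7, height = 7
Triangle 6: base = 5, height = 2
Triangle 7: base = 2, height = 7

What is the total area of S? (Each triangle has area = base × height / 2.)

(1/2)×2×2 + (1/2)×4×6 + (1/2)×7×6 + (1/2)×8×2 + (1/2)×7×7 + (1/2)×5×2 + (1/2)×2×7 = 79.5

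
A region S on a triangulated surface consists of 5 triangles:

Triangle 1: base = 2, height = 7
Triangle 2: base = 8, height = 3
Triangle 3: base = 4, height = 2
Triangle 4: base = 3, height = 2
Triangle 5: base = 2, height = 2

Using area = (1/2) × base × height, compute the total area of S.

(1/2)×2×7 + (1/2)×8×3 + (1/2)×4×2 + (1/2)×3×2 + (1/2)×2×2 = 28.0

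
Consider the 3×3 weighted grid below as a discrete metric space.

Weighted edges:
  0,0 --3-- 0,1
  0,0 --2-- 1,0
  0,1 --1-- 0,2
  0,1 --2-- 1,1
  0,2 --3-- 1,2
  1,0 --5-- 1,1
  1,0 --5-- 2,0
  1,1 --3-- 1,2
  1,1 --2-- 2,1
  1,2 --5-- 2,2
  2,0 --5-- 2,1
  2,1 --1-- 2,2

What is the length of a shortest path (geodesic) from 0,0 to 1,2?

Shortest path: 0,0 → 0,1 → 0,2 → 1,2, total weight = 7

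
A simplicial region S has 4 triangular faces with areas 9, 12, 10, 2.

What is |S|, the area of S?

9 + 12 + 10 + 2 = 33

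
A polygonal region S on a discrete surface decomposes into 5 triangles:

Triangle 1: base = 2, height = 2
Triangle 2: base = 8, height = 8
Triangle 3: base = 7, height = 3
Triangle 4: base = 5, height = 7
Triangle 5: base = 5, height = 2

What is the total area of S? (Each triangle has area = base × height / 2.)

(1/2)×2×2 + (1/2)×8×8 + (1/2)×7×3 + (1/2)×5×7 + (1/2)×5×2 = 67.0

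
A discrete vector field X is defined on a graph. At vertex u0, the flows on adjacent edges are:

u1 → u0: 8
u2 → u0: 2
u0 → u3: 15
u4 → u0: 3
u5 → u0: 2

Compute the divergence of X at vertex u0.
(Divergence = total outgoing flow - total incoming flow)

Divergence = sum of outgoing flows = (-8) + (-2) + 15 + (-3) + (-2) = 0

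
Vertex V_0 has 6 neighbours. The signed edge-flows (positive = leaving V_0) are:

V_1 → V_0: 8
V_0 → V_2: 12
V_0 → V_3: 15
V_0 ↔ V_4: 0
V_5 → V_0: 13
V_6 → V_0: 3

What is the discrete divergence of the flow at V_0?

Divergence = sum of outgoing flows = (-8) + 12 + 15 + 0 + (-13) + (-3) = 3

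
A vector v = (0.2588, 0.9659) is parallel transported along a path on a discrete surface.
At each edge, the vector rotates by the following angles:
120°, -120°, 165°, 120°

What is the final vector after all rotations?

Total rotation: 120° + (-120°) + 165° + 120° = 285° ≡ -75° (mod 360°). Final vector: (1, 0)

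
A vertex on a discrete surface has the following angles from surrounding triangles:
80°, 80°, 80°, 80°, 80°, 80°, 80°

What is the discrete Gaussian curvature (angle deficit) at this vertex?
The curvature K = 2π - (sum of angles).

Sum of angles = 560°. K = 360° - 560° = -200°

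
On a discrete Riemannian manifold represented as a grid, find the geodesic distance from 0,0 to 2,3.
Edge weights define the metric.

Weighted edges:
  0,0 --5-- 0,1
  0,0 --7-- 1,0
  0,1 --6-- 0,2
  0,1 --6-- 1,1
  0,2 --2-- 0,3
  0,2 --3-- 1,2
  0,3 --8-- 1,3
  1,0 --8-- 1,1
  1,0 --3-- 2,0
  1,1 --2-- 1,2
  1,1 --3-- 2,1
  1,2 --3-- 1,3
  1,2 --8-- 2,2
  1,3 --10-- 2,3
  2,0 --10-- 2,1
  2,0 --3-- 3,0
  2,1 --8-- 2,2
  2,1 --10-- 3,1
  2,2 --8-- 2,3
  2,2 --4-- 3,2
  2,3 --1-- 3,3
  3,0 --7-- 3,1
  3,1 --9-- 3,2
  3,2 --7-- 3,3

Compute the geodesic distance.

Shortest path: 0,0 → 0,1 → 1,1 → 1,2 → 1,3 → 2,3, total weight = 26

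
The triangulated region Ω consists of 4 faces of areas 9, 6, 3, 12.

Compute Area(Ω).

9 + 6 + 3 + 12 = 30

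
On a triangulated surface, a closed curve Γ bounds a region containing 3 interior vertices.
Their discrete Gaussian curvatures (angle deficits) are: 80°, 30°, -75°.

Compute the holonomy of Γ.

Holonomy = total enclosed curvature = 80° + 30° + (-75°) = 35°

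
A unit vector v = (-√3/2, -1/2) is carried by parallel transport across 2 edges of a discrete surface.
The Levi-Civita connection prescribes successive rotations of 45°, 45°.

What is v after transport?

Total rotation: 45° + 45° = 90°. Final vector: (0.5000, -0.8660)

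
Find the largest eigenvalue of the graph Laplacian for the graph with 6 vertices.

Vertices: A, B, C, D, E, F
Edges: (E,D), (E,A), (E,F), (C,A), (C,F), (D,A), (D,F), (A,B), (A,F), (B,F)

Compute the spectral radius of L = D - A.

Degrees: deg(A) = 5, deg(B) = 2, deg(C) = 2, deg(D) = 3, deg(E) = 3, deg(F) = 5.
L = D − A with rows/columns ordered (A, B, C, D, E, F):
  [ 5, -1, -1, -1, -1, -1]
  [-1,  2,  0,  0,  0, -1]
  [-1,  0,  2,  0,  0, -1]
  [-1,  0,  0,  3, -1, -1]
  [-1,  0,  0, -1,  3, -1]
  [-1, -1, -1, -1, -1,  5]
Characteristic polynomial: det(λI − L) = λ(λ − 2)²(λ − 4)(λ − 6)².
Roots: λ = 0; (λ − 2) = 0 ⇒ λ = 2 (multiplicity 2); (λ − 4) = 0 ⇒ λ = 4; (λ − 6) = 0 ⇒ λ = 6 (multiplicity 2).
(Check: the roots sum (with multiplicity) to 20, matching trace L = Σdeg = 2·10 = 20.)
Laplacian eigenvalues: [0.0, 2.0, 2.0, 4.0, 6.0, 6.0]. Largest eigenvalue (spectral radius) = 6.0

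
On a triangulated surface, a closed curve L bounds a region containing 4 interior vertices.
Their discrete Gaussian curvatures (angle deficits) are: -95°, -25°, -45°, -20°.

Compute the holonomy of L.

Holonomy = total enclosed curvature = (-95°) + (-25°) + (-45°) + (-20°) = -185°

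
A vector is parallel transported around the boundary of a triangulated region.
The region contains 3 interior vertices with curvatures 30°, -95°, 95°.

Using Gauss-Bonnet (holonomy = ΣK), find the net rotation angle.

Holonomy = total enclosed curvature = 30° + (-95°) + 95° = 30°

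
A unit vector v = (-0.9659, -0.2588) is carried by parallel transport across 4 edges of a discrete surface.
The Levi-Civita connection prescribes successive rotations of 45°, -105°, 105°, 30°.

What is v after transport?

Total rotation: 45° + (-105°) + 105° + 30° = 75°. Final vector: (0, -1)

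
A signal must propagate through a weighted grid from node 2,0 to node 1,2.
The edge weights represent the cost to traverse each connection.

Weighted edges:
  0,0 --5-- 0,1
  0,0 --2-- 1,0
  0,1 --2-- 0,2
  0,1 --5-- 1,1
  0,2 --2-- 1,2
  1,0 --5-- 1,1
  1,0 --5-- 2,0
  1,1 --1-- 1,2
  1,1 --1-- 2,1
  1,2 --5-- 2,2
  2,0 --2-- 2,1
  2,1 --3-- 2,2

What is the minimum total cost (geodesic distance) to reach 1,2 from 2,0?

Shortest path: 2,0 → 2,1 → 1,1 → 1,2, total weight = 4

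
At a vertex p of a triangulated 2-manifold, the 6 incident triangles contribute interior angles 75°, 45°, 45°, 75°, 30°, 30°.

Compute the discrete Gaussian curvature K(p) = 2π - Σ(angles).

Sum of angles = 300°. K = 360° - 300° = 60° = π/3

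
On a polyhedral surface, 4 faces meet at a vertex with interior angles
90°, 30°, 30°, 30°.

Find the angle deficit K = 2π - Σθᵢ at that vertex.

Sum of angles = 180°. K = 360° - 180° = 180°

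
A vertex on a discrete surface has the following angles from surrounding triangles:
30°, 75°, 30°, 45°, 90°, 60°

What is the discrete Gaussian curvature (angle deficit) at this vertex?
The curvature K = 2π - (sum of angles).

Sum of angles = 330°. K = 360° - 330° = 30°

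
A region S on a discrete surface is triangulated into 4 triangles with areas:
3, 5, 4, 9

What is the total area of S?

3 + 5 + 4 + 9 = 21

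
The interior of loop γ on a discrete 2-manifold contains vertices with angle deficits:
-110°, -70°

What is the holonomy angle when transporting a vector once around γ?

Holonomy = total enclosed curvature = (-110°) + (-70°) = -180°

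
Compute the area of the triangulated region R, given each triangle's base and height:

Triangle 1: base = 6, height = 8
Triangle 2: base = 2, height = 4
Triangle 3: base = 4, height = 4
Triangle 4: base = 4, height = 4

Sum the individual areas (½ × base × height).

(1/2)×6×8 + (1/2)×2×4 + (1/2)×4×4 + (1/2)×4×4 = 44.0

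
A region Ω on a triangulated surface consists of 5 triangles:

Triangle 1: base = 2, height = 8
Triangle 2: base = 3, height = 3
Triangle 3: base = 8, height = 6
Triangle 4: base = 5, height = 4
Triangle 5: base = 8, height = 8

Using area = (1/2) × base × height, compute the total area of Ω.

(1/2)×2×8 + (1/2)×3×3 + (1/2)×8×6 + (1/2)×5×4 + (1/2)×8×8 = 78.5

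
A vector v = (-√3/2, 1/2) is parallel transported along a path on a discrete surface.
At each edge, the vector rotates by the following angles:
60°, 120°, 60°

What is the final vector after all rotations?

Total rotation: 60° + 120° + 60° = 240° ≡ -120° (mod 360°). Final vector: (0.8660, 0.5000)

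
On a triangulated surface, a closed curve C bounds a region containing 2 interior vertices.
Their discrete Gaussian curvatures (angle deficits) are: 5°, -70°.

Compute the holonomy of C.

Holonomy = total enclosed curvature = 5° + (-70°) = -65°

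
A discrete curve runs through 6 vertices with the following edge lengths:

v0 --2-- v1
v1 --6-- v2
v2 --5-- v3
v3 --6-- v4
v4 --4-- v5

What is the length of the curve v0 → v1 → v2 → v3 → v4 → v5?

Arc length = 2 + 6 + 5 + 6 + 4 = 23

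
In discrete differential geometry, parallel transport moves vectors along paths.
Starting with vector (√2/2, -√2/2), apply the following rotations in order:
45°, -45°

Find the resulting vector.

Total rotation: 45° + (-45°) = 0°. Final vector: (0.7071, -0.7071)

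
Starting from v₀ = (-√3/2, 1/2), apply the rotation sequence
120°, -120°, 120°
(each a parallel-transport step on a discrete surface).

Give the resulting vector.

Total rotation: 120° + (-120°) + 120° = 120°. Final vector: (0, -1)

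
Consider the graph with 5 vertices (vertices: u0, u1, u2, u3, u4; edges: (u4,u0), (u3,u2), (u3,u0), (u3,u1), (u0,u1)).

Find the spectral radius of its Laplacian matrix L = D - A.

Degrees: deg(u0) = 3, deg(u1) = 2, deg(u2) = 1, deg(u3) = 3, deg(u4) = 1.
L = D − A with rows/columns ordered (u0, u1, u2, u3, u4):
  [ 3, -1,  0, -1, -1]
  [-1,  2,  0, -1,  0]
  [ 0,  0,  1, -1,  0]
  [-1, -1, -1,  3,  0]
  [-1,  0,  0,  0,  1]
Characteristic polynomial: det(λI − L) = λ(λ² − 5λ + 3)(λ² − 5λ + 5).
Roots: λ = 0; (λ² − 5λ + 3) = 0 ⇒ λ = (5 ± √13)/2 ≈ 0.6972, 4.3028; (λ² − 5λ + 5) = 0 ⇒ λ = (5 ± √5)/2 ≈ 1.382, 3.618.
(Check: the roots sum (with multiplicity) to 10, matching trace L = Σdeg = 2·5 = 10.)
Laplacian eigenvalues: [0.0, 0.6972, 1.382, 3.618, 4.3028]. Largest eigenvalue (spectral radius) = 4.3028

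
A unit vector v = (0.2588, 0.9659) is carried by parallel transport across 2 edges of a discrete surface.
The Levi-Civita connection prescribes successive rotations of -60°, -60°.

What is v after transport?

Total rotation: (-60°) + (-60°) = -120°. Final vector: (0.7071, -0.7071)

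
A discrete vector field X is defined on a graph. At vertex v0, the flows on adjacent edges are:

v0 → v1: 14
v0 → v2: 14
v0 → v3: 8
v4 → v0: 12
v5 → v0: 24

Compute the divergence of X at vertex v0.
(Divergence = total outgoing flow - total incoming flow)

Divergence = sum of outgoing flows = 14 + 14 + 8 + (-12) + (-24) = 0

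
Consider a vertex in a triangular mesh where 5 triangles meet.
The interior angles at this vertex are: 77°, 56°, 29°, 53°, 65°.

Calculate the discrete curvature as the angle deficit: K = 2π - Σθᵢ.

Sum of angles = 280°. K = 360° - 280° = 80° = 4π/9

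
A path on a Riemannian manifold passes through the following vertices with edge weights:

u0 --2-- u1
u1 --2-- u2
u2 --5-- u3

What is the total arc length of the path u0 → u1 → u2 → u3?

Arc length = 2 + 2 + 5 = 9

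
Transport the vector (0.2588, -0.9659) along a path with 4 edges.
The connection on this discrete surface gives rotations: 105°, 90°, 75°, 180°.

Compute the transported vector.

Total rotation: 105° + 90° + 75° + 180° = 450° ≡ 90° (mod 360°). Final vector: (0.9659, 0.2588)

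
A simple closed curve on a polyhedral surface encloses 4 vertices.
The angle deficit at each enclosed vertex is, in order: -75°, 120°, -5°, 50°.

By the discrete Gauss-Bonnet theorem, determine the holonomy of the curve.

Holonomy = total enclosed curvature = (-75°) + 120° + (-5°) + 50° = 90°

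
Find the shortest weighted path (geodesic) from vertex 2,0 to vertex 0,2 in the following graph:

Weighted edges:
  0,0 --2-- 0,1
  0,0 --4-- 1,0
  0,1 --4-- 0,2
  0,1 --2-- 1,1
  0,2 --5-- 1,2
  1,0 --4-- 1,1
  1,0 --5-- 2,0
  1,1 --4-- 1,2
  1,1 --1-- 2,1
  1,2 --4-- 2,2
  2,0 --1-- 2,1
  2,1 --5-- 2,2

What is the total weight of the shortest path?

Shortest path: 2,0 → 2,1 → 1,1 → 0,1 → 0,2, total weight = 8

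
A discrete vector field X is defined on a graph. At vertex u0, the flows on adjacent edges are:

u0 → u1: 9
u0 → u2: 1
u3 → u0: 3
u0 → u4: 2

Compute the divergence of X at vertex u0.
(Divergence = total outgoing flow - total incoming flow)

Divergence = sum of outgoing flows = 9 + 1 + (-3) + 2 = 9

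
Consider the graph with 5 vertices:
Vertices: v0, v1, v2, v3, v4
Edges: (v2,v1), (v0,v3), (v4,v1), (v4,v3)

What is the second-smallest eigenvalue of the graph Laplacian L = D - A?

Degrees: deg(v0) = 1, deg(v1) = 2, deg(v2) = 1, deg(v3) = 2, deg(v4) = 2.
L = D − A with rows/columns ordered (v0, v1, v2, v3, v4):
  [ 1,  0,  0, -1,  0]
  [ 0,  2, -1,  0, -1]
  [ 0, -1,  1,  0,  0]
  [-1,  0,  0,  2, -1]
  [ 0, -1,  0, -1,  2]
Characteristic polynomial: det(λI − L) = λ(λ² − 3λ + 1)(λ² − 5λ + 5).
Roots: λ = 0; (λ² − 3λ + 1) = 0 ⇒ λ = (3 ± √5)/2 ≈ 0.382, 2.618; (λ² − 5λ + 5) = 0 ⇒ λ = (5 ± √5)/2 ≈ 1.382, 3.618.
(Check: the roots sum (with multiplicity) to 8, matching trace L = Σdeg = 2·4 = 8.)
Laplacian eigenvalues: [0.0, 0.382, 1.382, 2.618, 3.618]. Algebraic connectivity (smallest non-zero eigenvalue) = 0.382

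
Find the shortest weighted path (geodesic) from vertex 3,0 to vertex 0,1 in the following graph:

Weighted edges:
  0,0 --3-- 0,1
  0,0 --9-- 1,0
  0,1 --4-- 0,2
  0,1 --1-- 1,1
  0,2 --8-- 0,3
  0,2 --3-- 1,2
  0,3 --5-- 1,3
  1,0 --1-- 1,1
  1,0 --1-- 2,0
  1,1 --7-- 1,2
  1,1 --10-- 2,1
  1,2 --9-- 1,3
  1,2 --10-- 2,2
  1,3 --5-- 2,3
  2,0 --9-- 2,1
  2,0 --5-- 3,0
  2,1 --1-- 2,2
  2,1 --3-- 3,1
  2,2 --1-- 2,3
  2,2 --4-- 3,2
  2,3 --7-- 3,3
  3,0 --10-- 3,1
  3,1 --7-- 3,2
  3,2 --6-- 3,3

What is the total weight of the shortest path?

Shortest path: 3,0 → 2,0 → 1,0 → 1,1 → 0,1, total weight = 8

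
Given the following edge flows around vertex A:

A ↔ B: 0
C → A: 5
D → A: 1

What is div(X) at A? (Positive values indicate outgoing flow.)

Divergence = sum of outgoing flows = 0 + (-5) + (-1) = -6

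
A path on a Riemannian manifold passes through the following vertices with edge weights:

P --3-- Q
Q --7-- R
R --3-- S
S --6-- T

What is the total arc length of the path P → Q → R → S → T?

Arc length = 3 + 7 + 3 + 6 = 19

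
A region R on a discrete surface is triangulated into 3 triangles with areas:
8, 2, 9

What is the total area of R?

8 + 2 + 9 = 19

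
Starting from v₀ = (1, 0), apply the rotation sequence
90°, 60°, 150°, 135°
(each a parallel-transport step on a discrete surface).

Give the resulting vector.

Total rotation: 90° + 60° + 150° + 135° = 435° ≡ 75° (mod 360°). Final vector: (0.2588, 0.9659)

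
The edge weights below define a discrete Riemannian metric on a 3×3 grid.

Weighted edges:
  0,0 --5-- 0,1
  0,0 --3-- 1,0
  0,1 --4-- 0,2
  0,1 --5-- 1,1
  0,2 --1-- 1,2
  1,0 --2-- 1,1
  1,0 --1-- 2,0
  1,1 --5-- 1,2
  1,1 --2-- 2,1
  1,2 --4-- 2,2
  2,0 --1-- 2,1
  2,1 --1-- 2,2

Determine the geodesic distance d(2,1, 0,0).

Shortest path: 2,1 → 2,0 → 1,0 → 0,0, total weight = 5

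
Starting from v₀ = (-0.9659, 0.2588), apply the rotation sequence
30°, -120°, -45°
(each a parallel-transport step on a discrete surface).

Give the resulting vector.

Total rotation: 30° + (-120°) + (-45°) = -135°. Final vector: (0.8660, 0.5000)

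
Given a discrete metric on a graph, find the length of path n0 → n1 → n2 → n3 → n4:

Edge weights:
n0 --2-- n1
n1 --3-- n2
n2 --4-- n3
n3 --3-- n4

Arc length = 2 + 3 + 4 + 3 = 12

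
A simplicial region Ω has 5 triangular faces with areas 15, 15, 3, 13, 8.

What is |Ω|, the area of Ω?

15 + 15 + 3 + 13 + 8 = 54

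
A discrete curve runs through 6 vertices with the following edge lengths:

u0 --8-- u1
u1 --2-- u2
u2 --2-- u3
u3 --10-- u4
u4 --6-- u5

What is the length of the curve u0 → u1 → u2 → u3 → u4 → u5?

Arc length = 8 + 2 + 2 + 10 + 6 = 28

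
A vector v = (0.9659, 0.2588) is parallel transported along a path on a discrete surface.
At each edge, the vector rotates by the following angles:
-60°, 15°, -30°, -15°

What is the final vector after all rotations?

Total rotation: (-60°) + 15° + (-30°) + (-15°) = -90°. Final vector: (0.2588, -0.9659)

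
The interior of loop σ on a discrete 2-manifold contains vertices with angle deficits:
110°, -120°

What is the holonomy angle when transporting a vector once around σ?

Holonomy = total enclosed curvature = 110° + (-120°) = -10°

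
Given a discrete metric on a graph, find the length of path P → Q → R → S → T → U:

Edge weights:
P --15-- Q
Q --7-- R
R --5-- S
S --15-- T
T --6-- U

Arc length = 15 + 7 + 5 + 15 + 6 = 48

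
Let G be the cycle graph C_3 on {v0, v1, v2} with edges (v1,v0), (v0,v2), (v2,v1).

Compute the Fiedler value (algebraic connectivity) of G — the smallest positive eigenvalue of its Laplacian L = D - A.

The cycle graph C_n has Laplacian eigenvalues λ_k = 2 − 2cos(2πk/n), k = 0, 1, …, n−1. Here n = 3:
k=0: 2 − 2cos(0) = 0.0; k=1: 2 − 2cos(2π/3) = 3.0; k=2: 2 − 2cos(4π/3) = 3.0.
Laplacian eigenvalues: [0.0, 3.0, 3.0]. Algebraic connectivity (smallest non-zero eigenvalue) = 3.0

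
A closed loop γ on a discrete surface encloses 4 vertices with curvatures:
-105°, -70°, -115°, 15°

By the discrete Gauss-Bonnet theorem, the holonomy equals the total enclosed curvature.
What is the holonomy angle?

Holonomy = total enclosed curvature = (-105°) + (-70°) + (-115°) + 15° = -275°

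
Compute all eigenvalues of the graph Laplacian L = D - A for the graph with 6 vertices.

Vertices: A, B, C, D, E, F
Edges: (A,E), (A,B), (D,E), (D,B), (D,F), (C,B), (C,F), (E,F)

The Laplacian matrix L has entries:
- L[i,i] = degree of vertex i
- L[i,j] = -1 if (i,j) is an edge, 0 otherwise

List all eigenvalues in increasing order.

Degrees: deg(A) = 2, deg(B) = 3, deg(C) = 2, deg(D) = 3, deg(E) = 3, deg(F) = 3.
L = D − A with rows/columns ordered (A, B, C, D, E, F):
  [ 2, -1,  0,  0, -1,  0]
  [-1,  3, -1, -1,  0,  0]
  [ 0, -1,  2,  0,  0, -1]
  [ 0, -1,  0,  3, -1, -1]
  [-1,  0,  0, -1,  3, -1]
  [ 0,  0, -1, -1, -1,  3]
Characteristic polynomial: det(λI − L) = λ(λ² − 6λ + 7)(λ − 2)(λ − 3)(λ − 5).
Roots: λ = 0; (λ² − 6λ + 7) = 0 ⇒ λ = 3 ± √2 ≈ 1.5858, 4.4142; (λ − 2) = 0 ⇒ λ = 2; (λ − 3) = 0 ⇒ λ = 3; (λ − 5) = 0 ⇒ λ = 5.
(Check: the roots sum (with multiplicity) to 16, matching trace L = Σdeg = 2·8 = 16.)
Laplacian eigenvalues (increasing order): [0.0, 1.5858, 2.0, 3.0, 4.4142, 5.0]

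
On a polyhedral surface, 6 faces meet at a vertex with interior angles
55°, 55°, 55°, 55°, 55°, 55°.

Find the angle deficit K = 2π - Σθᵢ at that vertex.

Sum of angles = 330°. K = 360° - 330° = 30° = π/6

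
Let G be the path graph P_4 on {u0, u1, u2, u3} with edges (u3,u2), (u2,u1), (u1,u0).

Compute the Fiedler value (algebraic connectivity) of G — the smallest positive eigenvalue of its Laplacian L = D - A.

The path graph P_n has Laplacian eigenvalues λ_k = 2 − 2cos(kπ/n), k = 0, 1, …, n−1. Here n = 4:
k=0: 2 − 2cos(0) = 0.0; k=1: 2 − 2cos(π/4) = 0.5858; k=2: 2 − 2cos(π/2) = 2.0; k=3: 2 − 2cos(3π/4) = 3.4142.
Laplacian eigenvalues: [0.0, 0.5858, 2.0, 3.4142]. Algebraic connectivity (smallest non-zero eigenvalue) = 0.5858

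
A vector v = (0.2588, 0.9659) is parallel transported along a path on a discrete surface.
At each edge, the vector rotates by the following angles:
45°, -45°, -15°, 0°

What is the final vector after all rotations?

Total rotation: 45° + (-45°) + (-15°) + 0° = -15°. Final vector: (0.5000, 0.8660)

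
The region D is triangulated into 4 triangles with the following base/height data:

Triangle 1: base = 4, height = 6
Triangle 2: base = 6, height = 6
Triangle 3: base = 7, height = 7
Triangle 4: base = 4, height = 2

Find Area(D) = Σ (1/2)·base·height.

(1/2)×4×6 + (1/2)×6×6 + (1/2)×7×7 + (1/2)×4×2 = 58.5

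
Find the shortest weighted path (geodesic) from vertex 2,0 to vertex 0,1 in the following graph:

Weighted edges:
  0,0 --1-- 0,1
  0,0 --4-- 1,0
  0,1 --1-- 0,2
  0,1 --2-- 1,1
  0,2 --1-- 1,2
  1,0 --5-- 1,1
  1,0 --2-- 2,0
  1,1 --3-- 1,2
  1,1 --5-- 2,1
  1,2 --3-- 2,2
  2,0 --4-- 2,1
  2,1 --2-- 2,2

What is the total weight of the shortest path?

Shortest path: 2,0 → 1,0 → 0,0 → 0,1, total weight = 7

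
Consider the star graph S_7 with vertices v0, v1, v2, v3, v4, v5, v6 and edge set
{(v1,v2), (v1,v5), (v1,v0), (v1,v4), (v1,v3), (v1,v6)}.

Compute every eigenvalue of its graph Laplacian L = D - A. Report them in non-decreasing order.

The star S_7 is the complete bipartite graph K_{1,6} (one hub of degree 6, 6 leaves of degree 1). The Laplacian spectrum of K_{p,q} is 0, p (multiplicity q−1), q (multiplicity p−1), p+q. With p = 1, q = 6: 0 once, 1 with multiplicity 5, and 7 once. (Check: trace L = sum of degrees = 12 = 5·1 + 7.)
Laplacian eigenvalues (increasing order): [0.0, 1.0, 1.0, 1.0, 1.0, 1.0, 7.0]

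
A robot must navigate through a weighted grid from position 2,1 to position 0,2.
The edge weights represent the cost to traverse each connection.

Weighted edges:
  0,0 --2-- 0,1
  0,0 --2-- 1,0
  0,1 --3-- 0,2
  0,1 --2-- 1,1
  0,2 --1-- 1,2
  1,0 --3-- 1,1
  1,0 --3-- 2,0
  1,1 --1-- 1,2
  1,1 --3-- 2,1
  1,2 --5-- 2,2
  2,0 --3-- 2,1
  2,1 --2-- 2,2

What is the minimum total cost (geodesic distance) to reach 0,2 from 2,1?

Shortest path: 2,1 → 1,1 → 1,2 → 0,2, total weight = 5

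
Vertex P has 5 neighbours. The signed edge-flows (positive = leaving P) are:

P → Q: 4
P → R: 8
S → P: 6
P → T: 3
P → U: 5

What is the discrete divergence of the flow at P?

Divergence = sum of outgoing flows = 4 + 8 + (-6) + 3 + 5 = 14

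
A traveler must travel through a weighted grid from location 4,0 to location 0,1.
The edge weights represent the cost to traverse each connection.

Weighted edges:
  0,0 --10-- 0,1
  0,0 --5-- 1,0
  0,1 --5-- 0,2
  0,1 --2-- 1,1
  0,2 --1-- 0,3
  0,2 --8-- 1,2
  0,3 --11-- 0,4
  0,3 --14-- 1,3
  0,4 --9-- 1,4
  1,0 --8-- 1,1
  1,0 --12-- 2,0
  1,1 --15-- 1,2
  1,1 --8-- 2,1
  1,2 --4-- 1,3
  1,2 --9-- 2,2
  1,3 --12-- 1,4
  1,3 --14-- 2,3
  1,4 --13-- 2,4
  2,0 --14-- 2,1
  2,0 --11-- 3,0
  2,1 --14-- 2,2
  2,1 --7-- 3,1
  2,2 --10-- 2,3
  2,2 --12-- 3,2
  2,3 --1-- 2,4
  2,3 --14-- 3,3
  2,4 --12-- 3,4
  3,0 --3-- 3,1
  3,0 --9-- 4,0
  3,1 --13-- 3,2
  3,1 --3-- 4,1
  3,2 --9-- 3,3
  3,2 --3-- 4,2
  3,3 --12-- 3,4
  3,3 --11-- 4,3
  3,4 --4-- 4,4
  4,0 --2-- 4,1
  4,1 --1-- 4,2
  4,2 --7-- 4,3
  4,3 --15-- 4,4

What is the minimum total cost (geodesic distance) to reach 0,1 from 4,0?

Shortest path: 4,0 → 4,1 → 3,1 → 2,1 → 1,1 → 0,1, total weight = 22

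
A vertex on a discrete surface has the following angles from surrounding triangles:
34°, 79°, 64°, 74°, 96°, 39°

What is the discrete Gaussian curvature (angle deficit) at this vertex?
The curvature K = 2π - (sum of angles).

Sum of angles = 386°. K = 360° - 386° = -26° = -13π/90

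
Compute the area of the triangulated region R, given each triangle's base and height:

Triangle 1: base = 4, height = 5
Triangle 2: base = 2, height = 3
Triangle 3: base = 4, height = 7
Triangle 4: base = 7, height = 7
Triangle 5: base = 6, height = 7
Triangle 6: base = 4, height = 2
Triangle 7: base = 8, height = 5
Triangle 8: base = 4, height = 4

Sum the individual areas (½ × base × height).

(1/2)×4×5 + (1/2)×2×3 + (1/2)×4×7 + (1/2)×7×7 + (1/2)×6×7 + (1/2)×4×2 + (1/2)×8×5 + (1/2)×4×4 = 104.5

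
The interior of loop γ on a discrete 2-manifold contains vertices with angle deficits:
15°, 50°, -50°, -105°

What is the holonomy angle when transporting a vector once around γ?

Holonomy = total enclosed curvature = 15° + 50° + (-50°) + (-105°) = -90°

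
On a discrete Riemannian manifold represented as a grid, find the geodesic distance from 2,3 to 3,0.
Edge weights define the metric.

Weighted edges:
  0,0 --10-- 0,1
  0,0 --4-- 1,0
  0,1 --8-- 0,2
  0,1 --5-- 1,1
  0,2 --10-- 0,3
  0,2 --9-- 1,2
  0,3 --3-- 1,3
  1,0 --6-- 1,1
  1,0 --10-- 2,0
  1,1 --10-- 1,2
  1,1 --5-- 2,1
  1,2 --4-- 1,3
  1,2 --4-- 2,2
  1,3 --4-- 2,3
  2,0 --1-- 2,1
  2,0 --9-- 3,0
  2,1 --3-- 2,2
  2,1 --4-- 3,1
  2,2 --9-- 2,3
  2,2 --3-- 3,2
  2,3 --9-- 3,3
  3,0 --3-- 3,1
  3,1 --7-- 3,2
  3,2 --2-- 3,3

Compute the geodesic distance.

Shortest path: 2,3 → 2,2 → 2,1 → 3,1 → 3,0, total weight = 19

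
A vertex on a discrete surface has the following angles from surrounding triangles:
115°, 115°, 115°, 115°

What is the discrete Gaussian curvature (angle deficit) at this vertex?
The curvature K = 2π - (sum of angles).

Sum of angles = 460°. K = 360° - 460° = -100°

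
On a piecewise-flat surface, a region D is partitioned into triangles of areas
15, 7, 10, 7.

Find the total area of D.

15 + 7 + 10 + 7 = 39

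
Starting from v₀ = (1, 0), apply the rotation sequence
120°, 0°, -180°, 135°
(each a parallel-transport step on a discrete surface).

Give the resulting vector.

Total rotation: 120° + 0° + (-180°) + 135° = 75°. Final vector: (0.2588, 0.9659)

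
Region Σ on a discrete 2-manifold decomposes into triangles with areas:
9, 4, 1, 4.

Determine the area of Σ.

9 + 4 + 1 + 4 = 18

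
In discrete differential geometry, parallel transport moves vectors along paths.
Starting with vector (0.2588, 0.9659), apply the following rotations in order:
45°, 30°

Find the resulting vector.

Total rotation: 45° + 30° = 75°. Final vector: (-0.8660, 0.5000)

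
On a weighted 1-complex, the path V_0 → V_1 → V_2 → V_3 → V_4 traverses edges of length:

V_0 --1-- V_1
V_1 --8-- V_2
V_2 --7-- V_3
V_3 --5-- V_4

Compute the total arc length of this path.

Arc length = 1 + 8 + 7 + 5 = 21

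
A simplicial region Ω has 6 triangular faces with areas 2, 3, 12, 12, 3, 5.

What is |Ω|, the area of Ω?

2 + 3 + 12 + 12 + 3 + 5 = 37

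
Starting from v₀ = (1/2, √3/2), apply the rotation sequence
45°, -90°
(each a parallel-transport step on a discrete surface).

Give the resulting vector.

Total rotation: 45° + (-90°) = -45°. Final vector: (0.9659, 0.2588)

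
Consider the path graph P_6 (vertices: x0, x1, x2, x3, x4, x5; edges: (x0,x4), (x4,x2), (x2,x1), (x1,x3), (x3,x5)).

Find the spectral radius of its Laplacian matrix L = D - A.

The path graph P_n has Laplacian eigenvalues λ_k = 2 − 2cos(kπ/n), k = 0, 1, …, n−1. Here n = 6:
k=0: 2 − 2cos(0) = 0.0; k=1: 2 − 2cos(π/6) = 0.2679; k=2: 2 − 2cos(π/3) = 1.0; k=3: 2 − 2cos(π/2) = 2.0; k=4: 2 − 2cos(2π/3) = 3.0; k=5: 2 − 2cos(5π/6) = 3.7321.
Laplacian eigenvalues: [0.0, 0.2679, 1.0, 2.0, 3.0, 3.7321]. Largest eigenvalue (spectral radius) = 3.7321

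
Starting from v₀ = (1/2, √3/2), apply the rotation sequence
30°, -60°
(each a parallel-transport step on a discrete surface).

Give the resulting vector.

Total rotation: 30° + (-60°) = -30°. Final vector: (0.8660, 0.5000)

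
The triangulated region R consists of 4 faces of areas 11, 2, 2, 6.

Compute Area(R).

11 + 2 + 2 + 6 = 21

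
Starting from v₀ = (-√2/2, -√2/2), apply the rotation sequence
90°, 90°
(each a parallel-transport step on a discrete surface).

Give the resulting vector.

Total rotation: 90° + 90° = 180°. Final vector: (0.7071, 0.7071)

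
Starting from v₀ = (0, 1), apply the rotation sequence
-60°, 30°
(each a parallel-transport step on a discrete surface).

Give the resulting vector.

Total rotation: (-60°) + 30° = -30°. Final vector: (0.5000, 0.8660)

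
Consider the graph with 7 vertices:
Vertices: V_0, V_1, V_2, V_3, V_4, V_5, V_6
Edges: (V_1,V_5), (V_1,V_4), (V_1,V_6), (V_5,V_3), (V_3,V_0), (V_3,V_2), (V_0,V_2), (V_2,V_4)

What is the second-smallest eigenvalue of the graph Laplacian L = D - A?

Degrees: deg(V_0) = 2, deg(V_1) = 3, deg(V_2) = 3, deg(V_3) = 3, deg(V_4) = 2, deg(V_5) = 2, deg(V_6) = 1.
L = D − A with rows/columns ordered (V_0, V_1, V_2, V_3, V_4, V_5, V_6):
  [ 2,  0, -1, -1,  0,  0,  0]
  [ 0,  3,  0,  0, -1, -1, -1]
  [-1,  0,  3, -1, -1,  0,  0]
  [-1,  0, -1,  3,  0, -1,  0]
  [ 0, -1, -1,  0,  2,  0,  0]
  [ 0, -1,  0, -1,  0,  2,  0]
  [ 0, -1,  0,  0,  0,  0,  1]
Characteristic polynomial: det(λI − L) = λ(λ² − 4λ + 2)(λ² − 6λ + 7)².
Roots: λ = 0; (λ² − 4λ + 2) = 0 ⇒ λ = 2 ± √2 ≈ 0.5858, 3.4142; (λ² − 6λ + 7) = 0 ⇒ λ = 3 ± √2 ≈ 1.5858, 4.4142 (multiplicity 2).
(Check: the roots sum (with multiplicity) to 16, matching trace L = Σdeg = 2·8 = 16.)
Laplacian eigenvalues: [0.0, 0.5858, 1.5858, 1.5858, 3.4142, 4.4142, 4.4142]. Algebraic connectivity (smallest non-zero eigenvalue) = 0.5858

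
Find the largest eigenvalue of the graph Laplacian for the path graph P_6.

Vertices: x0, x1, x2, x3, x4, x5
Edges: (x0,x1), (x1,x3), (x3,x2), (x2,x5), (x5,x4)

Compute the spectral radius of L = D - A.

The path graph P_n has Laplacian eigenvalues λ_k = 2 − 2cos(kπ/n), k = 0, 1, …, n−1. Here n = 6:
k=0: 2 − 2cos(0) = 0.0; k=1: 2 − 2cos(π/6) = 0.2679; k=2: 2 − 2cos(π/3) = 1.0; k=3: 2 − 2cos(π/2) = 2.0; k=4: 2 − 2cos(2π/3) = 3.0; k=5: 2 − 2cos(5π/6) = 3.7321.
Laplacian eigenvalues: [0.0, 0.2679, 1.0, 2.0, 3.0, 3.7321]. Largest eigenvalue (spectral radius) = 3.7321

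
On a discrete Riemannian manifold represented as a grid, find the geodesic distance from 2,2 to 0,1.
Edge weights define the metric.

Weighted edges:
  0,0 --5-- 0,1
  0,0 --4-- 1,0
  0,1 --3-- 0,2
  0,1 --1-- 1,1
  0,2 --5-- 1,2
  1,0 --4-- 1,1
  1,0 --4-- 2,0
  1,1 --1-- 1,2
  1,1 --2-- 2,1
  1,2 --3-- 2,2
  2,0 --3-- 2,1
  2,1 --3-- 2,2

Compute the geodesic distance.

Shortest path: 2,2 → 1,2 → 1,1 → 0,1, total weight = 5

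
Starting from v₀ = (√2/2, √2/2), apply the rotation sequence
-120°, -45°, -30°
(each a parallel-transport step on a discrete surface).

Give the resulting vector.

Total rotation: (-120°) + (-45°) + (-30°) = -195° ≡ 165° (mod 360°). Final vector: (-0.8660, -0.5000)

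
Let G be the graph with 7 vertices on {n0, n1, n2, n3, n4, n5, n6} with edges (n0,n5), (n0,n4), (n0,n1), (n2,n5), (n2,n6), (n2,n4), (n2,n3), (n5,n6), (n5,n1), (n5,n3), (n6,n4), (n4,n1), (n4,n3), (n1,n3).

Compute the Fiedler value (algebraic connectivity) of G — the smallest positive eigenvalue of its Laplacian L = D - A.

Degrees: deg(n0) = 3, deg(n1) = 4, deg(n2) = 4, deg(n3) = 4, deg(n4) = 5, deg(n5) = 5, deg(n6) = 3.
L = D − A with rows/columns ordered (n0, n1, n2, n3, n4, n5, n6):
  [ 3, -1,  0,  0, -1, -1,  0]
  [-1,  4,  0, -1, -1, -1,  0]
  [ 0,  0,  4, -1, -1, -1, -1]
  [ 0, -1, -1,  4, -1, -1,  0]
  [-1, -1, -1, -1,  5,  0, -1]
  [-1, -1, -1, -1,  0,  5, -1]
  [ 0,  0, -1,  0, -1, -1,  3]
Characteristic polynomial: det(λI − L) = λ(λ² − 7λ + 11)(λ² − 9λ + 19)(λ − 5)(λ − 7).
Roots: λ = 0; (λ² − 7λ + 11) = 0 ⇒ λ = (7 ± √5)/2 ≈ 2.382, 4.618; (λ² − 9λ + 19) = 0 ⇒ λ = (9 ± √5)/2 ≈ 3.382, 5.618; (λ − 5) = 0 ⇒ λ = 5; (λ − 7) = 0 ⇒ λ = 7.
(Check: the roots sum (with multiplicity) to 28, matching trace L = Σdeg = 2·14 = 28.)
Laplacian eigenvalues: [0.0, 2.382, 3.382, 4.618, 5.0, 5.618, 7.0]. Algebraic connectivity (smallest non-zero eigenvalue) = 2.382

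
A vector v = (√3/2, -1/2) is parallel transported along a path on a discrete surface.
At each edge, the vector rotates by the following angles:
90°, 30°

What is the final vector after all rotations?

Total rotation: 90° + 30° = 120°. Final vector: (0, 1)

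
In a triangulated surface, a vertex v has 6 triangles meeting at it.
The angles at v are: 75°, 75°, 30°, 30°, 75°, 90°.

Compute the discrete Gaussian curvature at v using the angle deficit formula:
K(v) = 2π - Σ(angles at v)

Sum of angles = 375°. K = 360° - 375° = -15° = -π/12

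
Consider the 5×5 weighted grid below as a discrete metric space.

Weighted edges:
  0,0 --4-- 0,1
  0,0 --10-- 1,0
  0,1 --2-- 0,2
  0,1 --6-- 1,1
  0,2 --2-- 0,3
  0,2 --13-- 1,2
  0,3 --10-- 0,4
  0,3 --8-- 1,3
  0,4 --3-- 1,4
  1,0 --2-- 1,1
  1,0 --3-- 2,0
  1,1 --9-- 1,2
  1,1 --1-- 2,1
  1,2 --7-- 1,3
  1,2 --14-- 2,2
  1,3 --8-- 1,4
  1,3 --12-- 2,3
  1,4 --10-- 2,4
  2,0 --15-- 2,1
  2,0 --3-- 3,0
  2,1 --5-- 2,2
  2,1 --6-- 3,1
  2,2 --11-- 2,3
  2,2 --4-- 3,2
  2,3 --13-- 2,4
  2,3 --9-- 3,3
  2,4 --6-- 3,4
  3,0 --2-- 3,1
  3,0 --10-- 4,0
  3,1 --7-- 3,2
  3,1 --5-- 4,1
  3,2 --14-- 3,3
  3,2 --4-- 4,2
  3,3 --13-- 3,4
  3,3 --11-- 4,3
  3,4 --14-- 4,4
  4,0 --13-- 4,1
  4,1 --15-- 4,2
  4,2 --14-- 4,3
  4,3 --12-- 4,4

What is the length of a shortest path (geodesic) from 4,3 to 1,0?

Shortest path: 4,3 → 4,2 → 3,2 → 2,2 → 2,1 → 1,1 → 1,0, total weight = 30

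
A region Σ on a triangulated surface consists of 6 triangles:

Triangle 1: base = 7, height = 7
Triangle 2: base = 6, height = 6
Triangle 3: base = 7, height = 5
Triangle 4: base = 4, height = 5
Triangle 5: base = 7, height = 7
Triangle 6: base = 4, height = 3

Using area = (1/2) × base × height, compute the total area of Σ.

(1/2)×7×7 + (1/2)×6×6 + (1/2)×7×5 + (1/2)×4×5 + (1/2)×7×7 + (1/2)×4×3 = 100.5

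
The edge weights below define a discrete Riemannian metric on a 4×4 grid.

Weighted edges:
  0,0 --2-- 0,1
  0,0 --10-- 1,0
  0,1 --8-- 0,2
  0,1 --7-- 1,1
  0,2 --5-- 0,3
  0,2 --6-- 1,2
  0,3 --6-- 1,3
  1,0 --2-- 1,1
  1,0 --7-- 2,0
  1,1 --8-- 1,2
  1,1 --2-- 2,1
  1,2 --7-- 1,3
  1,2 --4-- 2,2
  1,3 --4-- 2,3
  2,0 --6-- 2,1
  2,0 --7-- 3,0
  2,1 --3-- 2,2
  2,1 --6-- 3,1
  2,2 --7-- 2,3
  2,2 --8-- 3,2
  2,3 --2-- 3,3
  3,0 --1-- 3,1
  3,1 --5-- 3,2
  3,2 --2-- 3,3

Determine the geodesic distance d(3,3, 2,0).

Shortest path: 3,3 → 3,2 → 3,1 → 3,0 → 2,0, total weight = 15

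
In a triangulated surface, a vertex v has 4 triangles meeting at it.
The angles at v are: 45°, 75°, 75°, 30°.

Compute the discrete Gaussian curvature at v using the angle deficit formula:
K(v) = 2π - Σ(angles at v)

Sum of angles = 225°. K = 360° - 225° = 135° = 3π/4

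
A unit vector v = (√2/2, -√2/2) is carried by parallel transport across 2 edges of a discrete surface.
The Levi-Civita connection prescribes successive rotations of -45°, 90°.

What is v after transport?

Total rotation: (-45°) + 90° = 45°. Final vector: (1, 0)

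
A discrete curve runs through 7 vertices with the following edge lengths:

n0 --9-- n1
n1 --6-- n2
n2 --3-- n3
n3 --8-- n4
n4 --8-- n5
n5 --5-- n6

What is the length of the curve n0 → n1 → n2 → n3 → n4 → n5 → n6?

Arc length = 9 + 6 + 3 + 8 + 8 + 5 = 39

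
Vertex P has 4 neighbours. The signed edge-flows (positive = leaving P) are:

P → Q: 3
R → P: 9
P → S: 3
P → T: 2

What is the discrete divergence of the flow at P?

Divergence = sum of outgoing flows = 3 + (-9) + 3 + 2 = -1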